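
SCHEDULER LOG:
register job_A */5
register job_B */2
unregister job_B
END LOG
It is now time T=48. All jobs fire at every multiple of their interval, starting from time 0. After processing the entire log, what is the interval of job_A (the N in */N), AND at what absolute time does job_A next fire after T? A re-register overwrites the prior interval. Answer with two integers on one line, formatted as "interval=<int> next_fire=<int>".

Op 1: register job_A */5 -> active={job_A:*/5}
Op 2: register job_B */2 -> active={job_A:*/5, job_B:*/2}
Op 3: unregister job_B -> active={job_A:*/5}
Final interval of job_A = 5
Next fire of job_A after T=48: (48//5+1)*5 = 50

Answer: interval=5 next_fire=50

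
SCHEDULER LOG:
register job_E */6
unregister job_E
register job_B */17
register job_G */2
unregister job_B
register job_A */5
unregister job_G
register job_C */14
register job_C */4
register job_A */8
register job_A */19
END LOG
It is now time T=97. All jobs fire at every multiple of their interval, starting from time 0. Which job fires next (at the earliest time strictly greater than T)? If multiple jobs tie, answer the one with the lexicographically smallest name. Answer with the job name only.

Answer: job_C

Derivation:
Op 1: register job_E */6 -> active={job_E:*/6}
Op 2: unregister job_E -> active={}
Op 3: register job_B */17 -> active={job_B:*/17}
Op 4: register job_G */2 -> active={job_B:*/17, job_G:*/2}
Op 5: unregister job_B -> active={job_G:*/2}
Op 6: register job_A */5 -> active={job_A:*/5, job_G:*/2}
Op 7: unregister job_G -> active={job_A:*/5}
Op 8: register job_C */14 -> active={job_A:*/5, job_C:*/14}
Op 9: register job_C */4 -> active={job_A:*/5, job_C:*/4}
Op 10: register job_A */8 -> active={job_A:*/8, job_C:*/4}
Op 11: register job_A */19 -> active={job_A:*/19, job_C:*/4}
  job_A: interval 19, next fire after T=97 is 114
  job_C: interval 4, next fire after T=97 is 100
Earliest = 100, winner (lex tiebreak) = job_C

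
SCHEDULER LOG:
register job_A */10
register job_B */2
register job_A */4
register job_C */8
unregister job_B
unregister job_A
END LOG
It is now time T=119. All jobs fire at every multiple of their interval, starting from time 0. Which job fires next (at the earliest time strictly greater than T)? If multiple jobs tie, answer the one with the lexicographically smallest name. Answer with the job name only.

Answer: job_C

Derivation:
Op 1: register job_A */10 -> active={job_A:*/10}
Op 2: register job_B */2 -> active={job_A:*/10, job_B:*/2}
Op 3: register job_A */4 -> active={job_A:*/4, job_B:*/2}
Op 4: register job_C */8 -> active={job_A:*/4, job_B:*/2, job_C:*/8}
Op 5: unregister job_B -> active={job_A:*/4, job_C:*/8}
Op 6: unregister job_A -> active={job_C:*/8}
  job_C: interval 8, next fire after T=119 is 120
Earliest = 120, winner (lex tiebreak) = job_C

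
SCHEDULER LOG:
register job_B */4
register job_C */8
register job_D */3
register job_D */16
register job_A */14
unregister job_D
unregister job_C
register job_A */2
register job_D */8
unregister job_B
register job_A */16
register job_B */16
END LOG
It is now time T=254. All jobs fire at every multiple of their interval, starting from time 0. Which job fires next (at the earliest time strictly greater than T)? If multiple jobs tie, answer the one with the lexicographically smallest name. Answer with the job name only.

Answer: job_A

Derivation:
Op 1: register job_B */4 -> active={job_B:*/4}
Op 2: register job_C */8 -> active={job_B:*/4, job_C:*/8}
Op 3: register job_D */3 -> active={job_B:*/4, job_C:*/8, job_D:*/3}
Op 4: register job_D */16 -> active={job_B:*/4, job_C:*/8, job_D:*/16}
Op 5: register job_A */14 -> active={job_A:*/14, job_B:*/4, job_C:*/8, job_D:*/16}
Op 6: unregister job_D -> active={job_A:*/14, job_B:*/4, job_C:*/8}
Op 7: unregister job_C -> active={job_A:*/14, job_B:*/4}
Op 8: register job_A */2 -> active={job_A:*/2, job_B:*/4}
Op 9: register job_D */8 -> active={job_A:*/2, job_B:*/4, job_D:*/8}
Op 10: unregister job_B -> active={job_A:*/2, job_D:*/8}
Op 11: register job_A */16 -> active={job_A:*/16, job_D:*/8}
Op 12: register job_B */16 -> active={job_A:*/16, job_B:*/16, job_D:*/8}
  job_A: interval 16, next fire after T=254 is 256
  job_B: interval 16, next fire after T=254 is 256
  job_D: interval 8, next fire after T=254 is 256
Earliest = 256, winner (lex tiebreak) = job_A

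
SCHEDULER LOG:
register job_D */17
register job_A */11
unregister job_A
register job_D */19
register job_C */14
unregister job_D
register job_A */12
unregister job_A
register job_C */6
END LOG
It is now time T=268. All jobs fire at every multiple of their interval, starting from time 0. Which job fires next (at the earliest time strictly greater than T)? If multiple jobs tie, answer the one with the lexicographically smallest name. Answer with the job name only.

Answer: job_C

Derivation:
Op 1: register job_D */17 -> active={job_D:*/17}
Op 2: register job_A */11 -> active={job_A:*/11, job_D:*/17}
Op 3: unregister job_A -> active={job_D:*/17}
Op 4: register job_D */19 -> active={job_D:*/19}
Op 5: register job_C */14 -> active={job_C:*/14, job_D:*/19}
Op 6: unregister job_D -> active={job_C:*/14}
Op 7: register job_A */12 -> active={job_A:*/12, job_C:*/14}
Op 8: unregister job_A -> active={job_C:*/14}
Op 9: register job_C */6 -> active={job_C:*/6}
  job_C: interval 6, next fire after T=268 is 270
Earliest = 270, winner (lex tiebreak) = job_C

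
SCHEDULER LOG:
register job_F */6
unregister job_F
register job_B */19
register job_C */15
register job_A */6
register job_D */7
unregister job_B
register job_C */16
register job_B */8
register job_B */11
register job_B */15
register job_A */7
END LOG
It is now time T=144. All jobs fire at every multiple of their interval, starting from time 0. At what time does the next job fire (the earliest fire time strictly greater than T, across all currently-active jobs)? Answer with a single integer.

Op 1: register job_F */6 -> active={job_F:*/6}
Op 2: unregister job_F -> active={}
Op 3: register job_B */19 -> active={job_B:*/19}
Op 4: register job_C */15 -> active={job_B:*/19, job_C:*/15}
Op 5: register job_A */6 -> active={job_A:*/6, job_B:*/19, job_C:*/15}
Op 6: register job_D */7 -> active={job_A:*/6, job_B:*/19, job_C:*/15, job_D:*/7}
Op 7: unregister job_B -> active={job_A:*/6, job_C:*/15, job_D:*/7}
Op 8: register job_C */16 -> active={job_A:*/6, job_C:*/16, job_D:*/7}
Op 9: register job_B */8 -> active={job_A:*/6, job_B:*/8, job_C:*/16, job_D:*/7}
Op 10: register job_B */11 -> active={job_A:*/6, job_B:*/11, job_C:*/16, job_D:*/7}
Op 11: register job_B */15 -> active={job_A:*/6, job_B:*/15, job_C:*/16, job_D:*/7}
Op 12: register job_A */7 -> active={job_A:*/7, job_B:*/15, job_C:*/16, job_D:*/7}
  job_A: interval 7, next fire after T=144 is 147
  job_B: interval 15, next fire after T=144 is 150
  job_C: interval 16, next fire after T=144 is 160
  job_D: interval 7, next fire after T=144 is 147
Earliest fire time = 147 (job job_A)

Answer: 147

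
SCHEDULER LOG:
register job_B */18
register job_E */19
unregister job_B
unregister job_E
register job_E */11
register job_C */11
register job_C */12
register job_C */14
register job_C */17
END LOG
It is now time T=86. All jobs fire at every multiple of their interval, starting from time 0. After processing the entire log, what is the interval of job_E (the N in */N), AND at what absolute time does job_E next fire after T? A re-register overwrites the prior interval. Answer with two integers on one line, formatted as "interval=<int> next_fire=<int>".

Answer: interval=11 next_fire=88

Derivation:
Op 1: register job_B */18 -> active={job_B:*/18}
Op 2: register job_E */19 -> active={job_B:*/18, job_E:*/19}
Op 3: unregister job_B -> active={job_E:*/19}
Op 4: unregister job_E -> active={}
Op 5: register job_E */11 -> active={job_E:*/11}
Op 6: register job_C */11 -> active={job_C:*/11, job_E:*/11}
Op 7: register job_C */12 -> active={job_C:*/12, job_E:*/11}
Op 8: register job_C */14 -> active={job_C:*/14, job_E:*/11}
Op 9: register job_C */17 -> active={job_C:*/17, job_E:*/11}
Final interval of job_E = 11
Next fire of job_E after T=86: (86//11+1)*11 = 88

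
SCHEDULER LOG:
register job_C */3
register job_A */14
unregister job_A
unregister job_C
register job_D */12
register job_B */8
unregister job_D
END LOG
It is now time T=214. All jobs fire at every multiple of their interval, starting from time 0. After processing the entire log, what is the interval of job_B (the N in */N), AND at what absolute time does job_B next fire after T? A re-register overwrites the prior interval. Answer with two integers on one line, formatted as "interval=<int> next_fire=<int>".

Op 1: register job_C */3 -> active={job_C:*/3}
Op 2: register job_A */14 -> active={job_A:*/14, job_C:*/3}
Op 3: unregister job_A -> active={job_C:*/3}
Op 4: unregister job_C -> active={}
Op 5: register job_D */12 -> active={job_D:*/12}
Op 6: register job_B */8 -> active={job_B:*/8, job_D:*/12}
Op 7: unregister job_D -> active={job_B:*/8}
Final interval of job_B = 8
Next fire of job_B after T=214: (214//8+1)*8 = 216

Answer: interval=8 next_fire=216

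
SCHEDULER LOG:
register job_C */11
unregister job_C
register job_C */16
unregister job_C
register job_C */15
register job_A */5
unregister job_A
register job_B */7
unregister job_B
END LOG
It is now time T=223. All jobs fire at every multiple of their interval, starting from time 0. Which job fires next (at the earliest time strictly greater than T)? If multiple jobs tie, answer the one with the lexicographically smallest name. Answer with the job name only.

Op 1: register job_C */11 -> active={job_C:*/11}
Op 2: unregister job_C -> active={}
Op 3: register job_C */16 -> active={job_C:*/16}
Op 4: unregister job_C -> active={}
Op 5: register job_C */15 -> active={job_C:*/15}
Op 6: register job_A */5 -> active={job_A:*/5, job_C:*/15}
Op 7: unregister job_A -> active={job_C:*/15}
Op 8: register job_B */7 -> active={job_B:*/7, job_C:*/15}
Op 9: unregister job_B -> active={job_C:*/15}
  job_C: interval 15, next fire after T=223 is 225
Earliest = 225, winner (lex tiebreak) = job_C

Answer: job_C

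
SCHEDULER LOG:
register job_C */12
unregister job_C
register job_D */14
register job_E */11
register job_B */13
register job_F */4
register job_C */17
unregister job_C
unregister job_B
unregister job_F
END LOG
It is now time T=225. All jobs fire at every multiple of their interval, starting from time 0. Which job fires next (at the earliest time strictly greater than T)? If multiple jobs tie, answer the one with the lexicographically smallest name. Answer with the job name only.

Op 1: register job_C */12 -> active={job_C:*/12}
Op 2: unregister job_C -> active={}
Op 3: register job_D */14 -> active={job_D:*/14}
Op 4: register job_E */11 -> active={job_D:*/14, job_E:*/11}
Op 5: register job_B */13 -> active={job_B:*/13, job_D:*/14, job_E:*/11}
Op 6: register job_F */4 -> active={job_B:*/13, job_D:*/14, job_E:*/11, job_F:*/4}
Op 7: register job_C */17 -> active={job_B:*/13, job_C:*/17, job_D:*/14, job_E:*/11, job_F:*/4}
Op 8: unregister job_C -> active={job_B:*/13, job_D:*/14, job_E:*/11, job_F:*/4}
Op 9: unregister job_B -> active={job_D:*/14, job_E:*/11, job_F:*/4}
Op 10: unregister job_F -> active={job_D:*/14, job_E:*/11}
  job_D: interval 14, next fire after T=225 is 238
  job_E: interval 11, next fire after T=225 is 231
Earliest = 231, winner (lex tiebreak) = job_E

Answer: job_E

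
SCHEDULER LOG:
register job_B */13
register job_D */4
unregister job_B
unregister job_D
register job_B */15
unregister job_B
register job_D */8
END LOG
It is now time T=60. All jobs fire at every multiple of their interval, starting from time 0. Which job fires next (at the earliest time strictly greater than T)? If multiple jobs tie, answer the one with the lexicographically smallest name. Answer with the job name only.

Answer: job_D

Derivation:
Op 1: register job_B */13 -> active={job_B:*/13}
Op 2: register job_D */4 -> active={job_B:*/13, job_D:*/4}
Op 3: unregister job_B -> active={job_D:*/4}
Op 4: unregister job_D -> active={}
Op 5: register job_B */15 -> active={job_B:*/15}
Op 6: unregister job_B -> active={}
Op 7: register job_D */8 -> active={job_D:*/8}
  job_D: interval 8, next fire after T=60 is 64
Earliest = 64, winner (lex tiebreak) = job_D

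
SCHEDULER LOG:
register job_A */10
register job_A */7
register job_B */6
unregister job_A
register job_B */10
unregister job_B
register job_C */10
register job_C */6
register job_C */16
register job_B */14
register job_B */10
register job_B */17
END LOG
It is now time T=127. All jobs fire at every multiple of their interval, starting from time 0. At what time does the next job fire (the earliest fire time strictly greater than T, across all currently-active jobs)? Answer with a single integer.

Op 1: register job_A */10 -> active={job_A:*/10}
Op 2: register job_A */7 -> active={job_A:*/7}
Op 3: register job_B */6 -> active={job_A:*/7, job_B:*/6}
Op 4: unregister job_A -> active={job_B:*/6}
Op 5: register job_B */10 -> active={job_B:*/10}
Op 6: unregister job_B -> active={}
Op 7: register job_C */10 -> active={job_C:*/10}
Op 8: register job_C */6 -> active={job_C:*/6}
Op 9: register job_C */16 -> active={job_C:*/16}
Op 10: register job_B */14 -> active={job_B:*/14, job_C:*/16}
Op 11: register job_B */10 -> active={job_B:*/10, job_C:*/16}
Op 12: register job_B */17 -> active={job_B:*/17, job_C:*/16}
  job_B: interval 17, next fire after T=127 is 136
  job_C: interval 16, next fire after T=127 is 128
Earliest fire time = 128 (job job_C)

Answer: 128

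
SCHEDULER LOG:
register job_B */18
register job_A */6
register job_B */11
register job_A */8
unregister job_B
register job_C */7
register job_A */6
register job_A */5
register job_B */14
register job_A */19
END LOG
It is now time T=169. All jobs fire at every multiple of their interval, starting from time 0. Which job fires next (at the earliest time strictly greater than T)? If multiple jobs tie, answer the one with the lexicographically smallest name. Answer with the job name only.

Answer: job_A

Derivation:
Op 1: register job_B */18 -> active={job_B:*/18}
Op 2: register job_A */6 -> active={job_A:*/6, job_B:*/18}
Op 3: register job_B */11 -> active={job_A:*/6, job_B:*/11}
Op 4: register job_A */8 -> active={job_A:*/8, job_B:*/11}
Op 5: unregister job_B -> active={job_A:*/8}
Op 6: register job_C */7 -> active={job_A:*/8, job_C:*/7}
Op 7: register job_A */6 -> active={job_A:*/6, job_C:*/7}
Op 8: register job_A */5 -> active={job_A:*/5, job_C:*/7}
Op 9: register job_B */14 -> active={job_A:*/5, job_B:*/14, job_C:*/7}
Op 10: register job_A */19 -> active={job_A:*/19, job_B:*/14, job_C:*/7}
  job_A: interval 19, next fire after T=169 is 171
  job_B: interval 14, next fire after T=169 is 182
  job_C: interval 7, next fire after T=169 is 175
Earliest = 171, winner (lex tiebreak) = job_A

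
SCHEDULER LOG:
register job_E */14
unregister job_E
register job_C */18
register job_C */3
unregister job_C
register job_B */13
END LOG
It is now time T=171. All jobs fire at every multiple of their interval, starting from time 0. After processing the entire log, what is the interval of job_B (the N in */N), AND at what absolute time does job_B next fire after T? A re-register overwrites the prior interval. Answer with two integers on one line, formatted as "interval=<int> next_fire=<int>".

Answer: interval=13 next_fire=182

Derivation:
Op 1: register job_E */14 -> active={job_E:*/14}
Op 2: unregister job_E -> active={}
Op 3: register job_C */18 -> active={job_C:*/18}
Op 4: register job_C */3 -> active={job_C:*/3}
Op 5: unregister job_C -> active={}
Op 6: register job_B */13 -> active={job_B:*/13}
Final interval of job_B = 13
Next fire of job_B after T=171: (171//13+1)*13 = 182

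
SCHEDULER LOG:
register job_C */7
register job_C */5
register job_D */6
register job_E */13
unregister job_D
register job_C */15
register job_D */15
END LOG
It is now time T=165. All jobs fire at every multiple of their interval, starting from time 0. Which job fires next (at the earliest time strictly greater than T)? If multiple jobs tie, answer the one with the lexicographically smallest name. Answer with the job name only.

Answer: job_E

Derivation:
Op 1: register job_C */7 -> active={job_C:*/7}
Op 2: register job_C */5 -> active={job_C:*/5}
Op 3: register job_D */6 -> active={job_C:*/5, job_D:*/6}
Op 4: register job_E */13 -> active={job_C:*/5, job_D:*/6, job_E:*/13}
Op 5: unregister job_D -> active={job_C:*/5, job_E:*/13}
Op 6: register job_C */15 -> active={job_C:*/15, job_E:*/13}
Op 7: register job_D */15 -> active={job_C:*/15, job_D:*/15, job_E:*/13}
  job_C: interval 15, next fire after T=165 is 180
  job_D: interval 15, next fire after T=165 is 180
  job_E: interval 13, next fire after T=165 is 169
Earliest = 169, winner (lex tiebreak) = job_E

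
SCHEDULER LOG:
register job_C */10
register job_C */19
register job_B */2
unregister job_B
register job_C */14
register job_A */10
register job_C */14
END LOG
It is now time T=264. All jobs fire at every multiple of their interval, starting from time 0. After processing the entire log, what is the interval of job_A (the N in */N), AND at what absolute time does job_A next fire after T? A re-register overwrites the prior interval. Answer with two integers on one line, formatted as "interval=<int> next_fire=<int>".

Answer: interval=10 next_fire=270

Derivation:
Op 1: register job_C */10 -> active={job_C:*/10}
Op 2: register job_C */19 -> active={job_C:*/19}
Op 3: register job_B */2 -> active={job_B:*/2, job_C:*/19}
Op 4: unregister job_B -> active={job_C:*/19}
Op 5: register job_C */14 -> active={job_C:*/14}
Op 6: register job_A */10 -> active={job_A:*/10, job_C:*/14}
Op 7: register job_C */14 -> active={job_A:*/10, job_C:*/14}
Final interval of job_A = 10
Next fire of job_A after T=264: (264//10+1)*10 = 270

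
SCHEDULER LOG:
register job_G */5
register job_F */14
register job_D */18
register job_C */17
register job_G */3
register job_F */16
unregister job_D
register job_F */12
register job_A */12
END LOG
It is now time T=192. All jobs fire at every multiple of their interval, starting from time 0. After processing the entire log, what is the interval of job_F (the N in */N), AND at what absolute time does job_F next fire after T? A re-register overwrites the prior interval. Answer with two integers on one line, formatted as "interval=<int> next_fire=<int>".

Op 1: register job_G */5 -> active={job_G:*/5}
Op 2: register job_F */14 -> active={job_F:*/14, job_G:*/5}
Op 3: register job_D */18 -> active={job_D:*/18, job_F:*/14, job_G:*/5}
Op 4: register job_C */17 -> active={job_C:*/17, job_D:*/18, job_F:*/14, job_G:*/5}
Op 5: register job_G */3 -> active={job_C:*/17, job_D:*/18, job_F:*/14, job_G:*/3}
Op 6: register job_F */16 -> active={job_C:*/17, job_D:*/18, job_F:*/16, job_G:*/3}
Op 7: unregister job_D -> active={job_C:*/17, job_F:*/16, job_G:*/3}
Op 8: register job_F */12 -> active={job_C:*/17, job_F:*/12, job_G:*/3}
Op 9: register job_A */12 -> active={job_A:*/12, job_C:*/17, job_F:*/12, job_G:*/3}
Final interval of job_F = 12
Next fire of job_F after T=192: (192//12+1)*12 = 204

Answer: interval=12 next_fire=204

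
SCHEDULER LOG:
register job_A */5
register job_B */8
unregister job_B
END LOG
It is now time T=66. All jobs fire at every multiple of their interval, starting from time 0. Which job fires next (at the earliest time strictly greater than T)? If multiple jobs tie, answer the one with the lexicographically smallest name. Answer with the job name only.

Op 1: register job_A */5 -> active={job_A:*/5}
Op 2: register job_B */8 -> active={job_A:*/5, job_B:*/8}
Op 3: unregister job_B -> active={job_A:*/5}
  job_A: interval 5, next fire after T=66 is 70
Earliest = 70, winner (lex tiebreak) = job_A

Answer: job_A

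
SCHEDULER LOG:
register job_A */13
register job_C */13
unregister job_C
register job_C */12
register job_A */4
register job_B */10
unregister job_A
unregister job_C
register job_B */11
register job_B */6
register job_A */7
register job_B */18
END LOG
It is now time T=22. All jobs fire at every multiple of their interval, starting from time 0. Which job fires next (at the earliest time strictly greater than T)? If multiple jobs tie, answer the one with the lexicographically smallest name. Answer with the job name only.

Op 1: register job_A */13 -> active={job_A:*/13}
Op 2: register job_C */13 -> active={job_A:*/13, job_C:*/13}
Op 3: unregister job_C -> active={job_A:*/13}
Op 4: register job_C */12 -> active={job_A:*/13, job_C:*/12}
Op 5: register job_A */4 -> active={job_A:*/4, job_C:*/12}
Op 6: register job_B */10 -> active={job_A:*/4, job_B:*/10, job_C:*/12}
Op 7: unregister job_A -> active={job_B:*/10, job_C:*/12}
Op 8: unregister job_C -> active={job_B:*/10}
Op 9: register job_B */11 -> active={job_B:*/11}
Op 10: register job_B */6 -> active={job_B:*/6}
Op 11: register job_A */7 -> active={job_A:*/7, job_B:*/6}
Op 12: register job_B */18 -> active={job_A:*/7, job_B:*/18}
  job_A: interval 7, next fire after T=22 is 28
  job_B: interval 18, next fire after T=22 is 36
Earliest = 28, winner (lex tiebreak) = job_A

Answer: job_A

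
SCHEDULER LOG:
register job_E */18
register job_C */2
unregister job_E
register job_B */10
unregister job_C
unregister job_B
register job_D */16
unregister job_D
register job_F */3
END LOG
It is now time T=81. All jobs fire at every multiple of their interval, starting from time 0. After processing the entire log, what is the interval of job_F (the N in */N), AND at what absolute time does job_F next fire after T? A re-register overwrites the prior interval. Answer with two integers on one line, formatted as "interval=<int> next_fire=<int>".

Answer: interval=3 next_fire=84

Derivation:
Op 1: register job_E */18 -> active={job_E:*/18}
Op 2: register job_C */2 -> active={job_C:*/2, job_E:*/18}
Op 3: unregister job_E -> active={job_C:*/2}
Op 4: register job_B */10 -> active={job_B:*/10, job_C:*/2}
Op 5: unregister job_C -> active={job_B:*/10}
Op 6: unregister job_B -> active={}
Op 7: register job_D */16 -> active={job_D:*/16}
Op 8: unregister job_D -> active={}
Op 9: register job_F */3 -> active={job_F:*/3}
Final interval of job_F = 3
Next fire of job_F after T=81: (81//3+1)*3 = 84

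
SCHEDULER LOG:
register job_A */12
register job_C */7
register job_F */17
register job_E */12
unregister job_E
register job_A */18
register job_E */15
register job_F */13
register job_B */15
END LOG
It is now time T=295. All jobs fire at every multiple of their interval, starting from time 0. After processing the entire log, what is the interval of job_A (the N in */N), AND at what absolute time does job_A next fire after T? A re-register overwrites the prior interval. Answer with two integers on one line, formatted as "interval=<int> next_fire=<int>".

Op 1: register job_A */12 -> active={job_A:*/12}
Op 2: register job_C */7 -> active={job_A:*/12, job_C:*/7}
Op 3: register job_F */17 -> active={job_A:*/12, job_C:*/7, job_F:*/17}
Op 4: register job_E */12 -> active={job_A:*/12, job_C:*/7, job_E:*/12, job_F:*/17}
Op 5: unregister job_E -> active={job_A:*/12, job_C:*/7, job_F:*/17}
Op 6: register job_A */18 -> active={job_A:*/18, job_C:*/7, job_F:*/17}
Op 7: register job_E */15 -> active={job_A:*/18, job_C:*/7, job_E:*/15, job_F:*/17}
Op 8: register job_F */13 -> active={job_A:*/18, job_C:*/7, job_E:*/15, job_F:*/13}
Op 9: register job_B */15 -> active={job_A:*/18, job_B:*/15, job_C:*/7, job_E:*/15, job_F:*/13}
Final interval of job_A = 18
Next fire of job_A after T=295: (295//18+1)*18 = 306

Answer: interval=18 next_fire=306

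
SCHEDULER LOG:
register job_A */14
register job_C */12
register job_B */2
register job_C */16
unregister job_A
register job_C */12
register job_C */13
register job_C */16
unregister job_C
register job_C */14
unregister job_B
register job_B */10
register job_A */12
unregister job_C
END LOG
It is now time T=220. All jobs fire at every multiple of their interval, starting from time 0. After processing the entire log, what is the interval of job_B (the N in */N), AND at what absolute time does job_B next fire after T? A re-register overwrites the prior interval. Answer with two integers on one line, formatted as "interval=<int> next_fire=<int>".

Answer: interval=10 next_fire=230

Derivation:
Op 1: register job_A */14 -> active={job_A:*/14}
Op 2: register job_C */12 -> active={job_A:*/14, job_C:*/12}
Op 3: register job_B */2 -> active={job_A:*/14, job_B:*/2, job_C:*/12}
Op 4: register job_C */16 -> active={job_A:*/14, job_B:*/2, job_C:*/16}
Op 5: unregister job_A -> active={job_B:*/2, job_C:*/16}
Op 6: register job_C */12 -> active={job_B:*/2, job_C:*/12}
Op 7: register job_C */13 -> active={job_B:*/2, job_C:*/13}
Op 8: register job_C */16 -> active={job_B:*/2, job_C:*/16}
Op 9: unregister job_C -> active={job_B:*/2}
Op 10: register job_C */14 -> active={job_B:*/2, job_C:*/14}
Op 11: unregister job_B -> active={job_C:*/14}
Op 12: register job_B */10 -> active={job_B:*/10, job_C:*/14}
Op 13: register job_A */12 -> active={job_A:*/12, job_B:*/10, job_C:*/14}
Op 14: unregister job_C -> active={job_A:*/12, job_B:*/10}
Final interval of job_B = 10
Next fire of job_B after T=220: (220//10+1)*10 = 230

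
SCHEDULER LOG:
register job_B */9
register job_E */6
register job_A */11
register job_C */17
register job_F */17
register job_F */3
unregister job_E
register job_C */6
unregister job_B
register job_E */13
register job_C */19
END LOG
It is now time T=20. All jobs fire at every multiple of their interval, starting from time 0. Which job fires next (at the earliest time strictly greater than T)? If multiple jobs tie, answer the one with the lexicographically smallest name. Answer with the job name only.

Answer: job_F

Derivation:
Op 1: register job_B */9 -> active={job_B:*/9}
Op 2: register job_E */6 -> active={job_B:*/9, job_E:*/6}
Op 3: register job_A */11 -> active={job_A:*/11, job_B:*/9, job_E:*/6}
Op 4: register job_C */17 -> active={job_A:*/11, job_B:*/9, job_C:*/17, job_E:*/6}
Op 5: register job_F */17 -> active={job_A:*/11, job_B:*/9, job_C:*/17, job_E:*/6, job_F:*/17}
Op 6: register job_F */3 -> active={job_A:*/11, job_B:*/9, job_C:*/17, job_E:*/6, job_F:*/3}
Op 7: unregister job_E -> active={job_A:*/11, job_B:*/9, job_C:*/17, job_F:*/3}
Op 8: register job_C */6 -> active={job_A:*/11, job_B:*/9, job_C:*/6, job_F:*/3}
Op 9: unregister job_B -> active={job_A:*/11, job_C:*/6, job_F:*/3}
Op 10: register job_E */13 -> active={job_A:*/11, job_C:*/6, job_E:*/13, job_F:*/3}
Op 11: register job_C */19 -> active={job_A:*/11, job_C:*/19, job_E:*/13, job_F:*/3}
  job_A: interval 11, next fire after T=20 is 22
  job_C: interval 19, next fire after T=20 is 38
  job_E: interval 13, next fire after T=20 is 26
  job_F: interval 3, next fire after T=20 is 21
Earliest = 21, winner (lex tiebreak) = job_F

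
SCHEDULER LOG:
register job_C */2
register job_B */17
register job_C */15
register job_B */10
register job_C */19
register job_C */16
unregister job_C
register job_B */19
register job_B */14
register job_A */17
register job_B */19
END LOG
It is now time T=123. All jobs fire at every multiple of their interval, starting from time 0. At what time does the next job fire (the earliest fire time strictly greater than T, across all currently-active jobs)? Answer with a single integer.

Op 1: register job_C */2 -> active={job_C:*/2}
Op 2: register job_B */17 -> active={job_B:*/17, job_C:*/2}
Op 3: register job_C */15 -> active={job_B:*/17, job_C:*/15}
Op 4: register job_B */10 -> active={job_B:*/10, job_C:*/15}
Op 5: register job_C */19 -> active={job_B:*/10, job_C:*/19}
Op 6: register job_C */16 -> active={job_B:*/10, job_C:*/16}
Op 7: unregister job_C -> active={job_B:*/10}
Op 8: register job_B */19 -> active={job_B:*/19}
Op 9: register job_B */14 -> active={job_B:*/14}
Op 10: register job_A */17 -> active={job_A:*/17, job_B:*/14}
Op 11: register job_B */19 -> active={job_A:*/17, job_B:*/19}
  job_A: interval 17, next fire after T=123 is 136
  job_B: interval 19, next fire after T=123 is 133
Earliest fire time = 133 (job job_B)

Answer: 133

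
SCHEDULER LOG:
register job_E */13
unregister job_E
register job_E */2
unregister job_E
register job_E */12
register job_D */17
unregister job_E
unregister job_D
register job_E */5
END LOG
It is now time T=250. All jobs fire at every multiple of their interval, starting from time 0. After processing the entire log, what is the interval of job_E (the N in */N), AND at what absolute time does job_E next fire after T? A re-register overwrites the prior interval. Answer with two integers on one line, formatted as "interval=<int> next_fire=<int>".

Answer: interval=5 next_fire=255

Derivation:
Op 1: register job_E */13 -> active={job_E:*/13}
Op 2: unregister job_E -> active={}
Op 3: register job_E */2 -> active={job_E:*/2}
Op 4: unregister job_E -> active={}
Op 5: register job_E */12 -> active={job_E:*/12}
Op 6: register job_D */17 -> active={job_D:*/17, job_E:*/12}
Op 7: unregister job_E -> active={job_D:*/17}
Op 8: unregister job_D -> active={}
Op 9: register job_E */5 -> active={job_E:*/5}
Final interval of job_E = 5
Next fire of job_E after T=250: (250//5+1)*5 = 255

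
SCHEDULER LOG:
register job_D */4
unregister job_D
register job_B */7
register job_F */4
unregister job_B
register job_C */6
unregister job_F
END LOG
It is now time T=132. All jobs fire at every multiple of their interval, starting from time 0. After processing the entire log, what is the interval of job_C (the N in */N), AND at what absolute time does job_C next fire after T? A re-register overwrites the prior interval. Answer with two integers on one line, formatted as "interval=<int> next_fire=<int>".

Answer: interval=6 next_fire=138

Derivation:
Op 1: register job_D */4 -> active={job_D:*/4}
Op 2: unregister job_D -> active={}
Op 3: register job_B */7 -> active={job_B:*/7}
Op 4: register job_F */4 -> active={job_B:*/7, job_F:*/4}
Op 5: unregister job_B -> active={job_F:*/4}
Op 6: register job_C */6 -> active={job_C:*/6, job_F:*/4}
Op 7: unregister job_F -> active={job_C:*/6}
Final interval of job_C = 6
Next fire of job_C after T=132: (132//6+1)*6 = 138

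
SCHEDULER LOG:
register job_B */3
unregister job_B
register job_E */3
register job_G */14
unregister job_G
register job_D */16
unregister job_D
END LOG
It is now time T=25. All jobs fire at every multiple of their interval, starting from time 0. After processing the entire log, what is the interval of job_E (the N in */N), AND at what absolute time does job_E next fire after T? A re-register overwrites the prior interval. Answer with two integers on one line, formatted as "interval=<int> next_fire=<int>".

Answer: interval=3 next_fire=27

Derivation:
Op 1: register job_B */3 -> active={job_B:*/3}
Op 2: unregister job_B -> active={}
Op 3: register job_E */3 -> active={job_E:*/3}
Op 4: register job_G */14 -> active={job_E:*/3, job_G:*/14}
Op 5: unregister job_G -> active={job_E:*/3}
Op 6: register job_D */16 -> active={job_D:*/16, job_E:*/3}
Op 7: unregister job_D -> active={job_E:*/3}
Final interval of job_E = 3
Next fire of job_E after T=25: (25//3+1)*3 = 27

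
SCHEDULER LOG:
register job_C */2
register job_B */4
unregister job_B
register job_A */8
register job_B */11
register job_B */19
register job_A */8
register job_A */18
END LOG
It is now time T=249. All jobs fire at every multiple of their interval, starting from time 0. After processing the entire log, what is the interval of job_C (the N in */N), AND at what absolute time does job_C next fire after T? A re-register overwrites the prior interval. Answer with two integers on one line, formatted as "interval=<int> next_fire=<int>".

Op 1: register job_C */2 -> active={job_C:*/2}
Op 2: register job_B */4 -> active={job_B:*/4, job_C:*/2}
Op 3: unregister job_B -> active={job_C:*/2}
Op 4: register job_A */8 -> active={job_A:*/8, job_C:*/2}
Op 5: register job_B */11 -> active={job_A:*/8, job_B:*/11, job_C:*/2}
Op 6: register job_B */19 -> active={job_A:*/8, job_B:*/19, job_C:*/2}
Op 7: register job_A */8 -> active={job_A:*/8, job_B:*/19, job_C:*/2}
Op 8: register job_A */18 -> active={job_A:*/18, job_B:*/19, job_C:*/2}
Final interval of job_C = 2
Next fire of job_C after T=249: (249//2+1)*2 = 250

Answer: interval=2 next_fire=250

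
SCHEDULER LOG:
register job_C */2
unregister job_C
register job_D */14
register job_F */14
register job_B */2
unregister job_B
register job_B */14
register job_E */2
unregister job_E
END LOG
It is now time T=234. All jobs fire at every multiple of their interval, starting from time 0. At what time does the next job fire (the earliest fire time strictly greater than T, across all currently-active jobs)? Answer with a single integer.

Op 1: register job_C */2 -> active={job_C:*/2}
Op 2: unregister job_C -> active={}
Op 3: register job_D */14 -> active={job_D:*/14}
Op 4: register job_F */14 -> active={job_D:*/14, job_F:*/14}
Op 5: register job_B */2 -> active={job_B:*/2, job_D:*/14, job_F:*/14}
Op 6: unregister job_B -> active={job_D:*/14, job_F:*/14}
Op 7: register job_B */14 -> active={job_B:*/14, job_D:*/14, job_F:*/14}
Op 8: register job_E */2 -> active={job_B:*/14, job_D:*/14, job_E:*/2, job_F:*/14}
Op 9: unregister job_E -> active={job_B:*/14, job_D:*/14, job_F:*/14}
  job_B: interval 14, next fire after T=234 is 238
  job_D: interval 14, next fire after T=234 is 238
  job_F: interval 14, next fire after T=234 is 238
Earliest fire time = 238 (job job_B)

Answer: 238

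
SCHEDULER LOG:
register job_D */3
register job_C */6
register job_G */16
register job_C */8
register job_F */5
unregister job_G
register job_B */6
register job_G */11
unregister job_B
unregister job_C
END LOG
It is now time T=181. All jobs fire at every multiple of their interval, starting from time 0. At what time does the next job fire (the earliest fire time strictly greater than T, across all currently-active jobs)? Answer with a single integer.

Op 1: register job_D */3 -> active={job_D:*/3}
Op 2: register job_C */6 -> active={job_C:*/6, job_D:*/3}
Op 3: register job_G */16 -> active={job_C:*/6, job_D:*/3, job_G:*/16}
Op 4: register job_C */8 -> active={job_C:*/8, job_D:*/3, job_G:*/16}
Op 5: register job_F */5 -> active={job_C:*/8, job_D:*/3, job_F:*/5, job_G:*/16}
Op 6: unregister job_G -> active={job_C:*/8, job_D:*/3, job_F:*/5}
Op 7: register job_B */6 -> active={job_B:*/6, job_C:*/8, job_D:*/3, job_F:*/5}
Op 8: register job_G */11 -> active={job_B:*/6, job_C:*/8, job_D:*/3, job_F:*/5, job_G:*/11}
Op 9: unregister job_B -> active={job_C:*/8, job_D:*/3, job_F:*/5, job_G:*/11}
Op 10: unregister job_C -> active={job_D:*/3, job_F:*/5, job_G:*/11}
  job_D: interval 3, next fire after T=181 is 183
  job_F: interval 5, next fire after T=181 is 185
  job_G: interval 11, next fire after T=181 is 187
Earliest fire time = 183 (job job_D)

Answer: 183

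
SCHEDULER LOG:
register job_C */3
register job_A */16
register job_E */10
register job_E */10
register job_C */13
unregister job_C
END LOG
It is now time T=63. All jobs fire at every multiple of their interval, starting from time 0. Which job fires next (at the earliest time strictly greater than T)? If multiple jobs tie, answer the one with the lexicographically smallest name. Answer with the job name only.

Op 1: register job_C */3 -> active={job_C:*/3}
Op 2: register job_A */16 -> active={job_A:*/16, job_C:*/3}
Op 3: register job_E */10 -> active={job_A:*/16, job_C:*/3, job_E:*/10}
Op 4: register job_E */10 -> active={job_A:*/16, job_C:*/3, job_E:*/10}
Op 5: register job_C */13 -> active={job_A:*/16, job_C:*/13, job_E:*/10}
Op 6: unregister job_C -> active={job_A:*/16, job_E:*/10}
  job_A: interval 16, next fire after T=63 is 64
  job_E: interval 10, next fire after T=63 is 70
Earliest = 64, winner (lex tiebreak) = job_A

Answer: job_A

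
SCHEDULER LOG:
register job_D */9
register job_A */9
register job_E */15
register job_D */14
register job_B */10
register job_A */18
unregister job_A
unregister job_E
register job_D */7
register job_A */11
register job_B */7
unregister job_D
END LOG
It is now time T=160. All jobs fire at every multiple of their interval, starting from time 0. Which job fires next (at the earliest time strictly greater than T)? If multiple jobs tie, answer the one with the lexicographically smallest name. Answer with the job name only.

Op 1: register job_D */9 -> active={job_D:*/9}
Op 2: register job_A */9 -> active={job_A:*/9, job_D:*/9}
Op 3: register job_E */15 -> active={job_A:*/9, job_D:*/9, job_E:*/15}
Op 4: register job_D */14 -> active={job_A:*/9, job_D:*/14, job_E:*/15}
Op 5: register job_B */10 -> active={job_A:*/9, job_B:*/10, job_D:*/14, job_E:*/15}
Op 6: register job_A */18 -> active={job_A:*/18, job_B:*/10, job_D:*/14, job_E:*/15}
Op 7: unregister job_A -> active={job_B:*/10, job_D:*/14, job_E:*/15}
Op 8: unregister job_E -> active={job_B:*/10, job_D:*/14}
Op 9: register job_D */7 -> active={job_B:*/10, job_D:*/7}
Op 10: register job_A */11 -> active={job_A:*/11, job_B:*/10, job_D:*/7}
Op 11: register job_B */7 -> active={job_A:*/11, job_B:*/7, job_D:*/7}
Op 12: unregister job_D -> active={job_A:*/11, job_B:*/7}
  job_A: interval 11, next fire after T=160 is 165
  job_B: interval 7, next fire after T=160 is 161
Earliest = 161, winner (lex tiebreak) = job_B

Answer: job_B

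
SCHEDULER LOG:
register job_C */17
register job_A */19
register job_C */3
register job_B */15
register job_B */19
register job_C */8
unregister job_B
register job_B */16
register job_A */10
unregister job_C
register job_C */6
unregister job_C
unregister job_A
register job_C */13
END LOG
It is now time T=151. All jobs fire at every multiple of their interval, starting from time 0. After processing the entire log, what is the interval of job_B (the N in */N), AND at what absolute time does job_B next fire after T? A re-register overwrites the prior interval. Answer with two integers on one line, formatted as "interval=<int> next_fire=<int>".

Op 1: register job_C */17 -> active={job_C:*/17}
Op 2: register job_A */19 -> active={job_A:*/19, job_C:*/17}
Op 3: register job_C */3 -> active={job_A:*/19, job_C:*/3}
Op 4: register job_B */15 -> active={job_A:*/19, job_B:*/15, job_C:*/3}
Op 5: register job_B */19 -> active={job_A:*/19, job_B:*/19, job_C:*/3}
Op 6: register job_C */8 -> active={job_A:*/19, job_B:*/19, job_C:*/8}
Op 7: unregister job_B -> active={job_A:*/19, job_C:*/8}
Op 8: register job_B */16 -> active={job_A:*/19, job_B:*/16, job_C:*/8}
Op 9: register job_A */10 -> active={job_A:*/10, job_B:*/16, job_C:*/8}
Op 10: unregister job_C -> active={job_A:*/10, job_B:*/16}
Op 11: register job_C */6 -> active={job_A:*/10, job_B:*/16, job_C:*/6}
Op 12: unregister job_C -> active={job_A:*/10, job_B:*/16}
Op 13: unregister job_A -> active={job_B:*/16}
Op 14: register job_C */13 -> active={job_B:*/16, job_C:*/13}
Final interval of job_B = 16
Next fire of job_B after T=151: (151//16+1)*16 = 160

Answer: interval=16 next_fire=160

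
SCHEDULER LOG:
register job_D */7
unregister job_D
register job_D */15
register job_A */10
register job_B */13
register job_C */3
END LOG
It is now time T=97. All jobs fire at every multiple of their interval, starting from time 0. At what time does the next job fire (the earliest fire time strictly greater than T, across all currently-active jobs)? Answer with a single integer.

Answer: 99

Derivation:
Op 1: register job_D */7 -> active={job_D:*/7}
Op 2: unregister job_D -> active={}
Op 3: register job_D */15 -> active={job_D:*/15}
Op 4: register job_A */10 -> active={job_A:*/10, job_D:*/15}
Op 5: register job_B */13 -> active={job_A:*/10, job_B:*/13, job_D:*/15}
Op 6: register job_C */3 -> active={job_A:*/10, job_B:*/13, job_C:*/3, job_D:*/15}
  job_A: interval 10, next fire after T=97 is 100
  job_B: interval 13, next fire after T=97 is 104
  job_C: interval 3, next fire after T=97 is 99
  job_D: interval 15, next fire after T=97 is 105
Earliest fire time = 99 (job job_C)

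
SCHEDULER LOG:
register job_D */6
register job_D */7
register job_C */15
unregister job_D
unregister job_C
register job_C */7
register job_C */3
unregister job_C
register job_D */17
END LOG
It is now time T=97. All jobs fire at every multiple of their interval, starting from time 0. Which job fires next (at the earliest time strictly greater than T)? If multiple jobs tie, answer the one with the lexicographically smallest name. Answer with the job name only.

Answer: job_D

Derivation:
Op 1: register job_D */6 -> active={job_D:*/6}
Op 2: register job_D */7 -> active={job_D:*/7}
Op 3: register job_C */15 -> active={job_C:*/15, job_D:*/7}
Op 4: unregister job_D -> active={job_C:*/15}
Op 5: unregister job_C -> active={}
Op 6: register job_C */7 -> active={job_C:*/7}
Op 7: register job_C */3 -> active={job_C:*/3}
Op 8: unregister job_C -> active={}
Op 9: register job_D */17 -> active={job_D:*/17}
  job_D: interval 17, next fire after T=97 is 102
Earliest = 102, winner (lex tiebreak) = job_D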